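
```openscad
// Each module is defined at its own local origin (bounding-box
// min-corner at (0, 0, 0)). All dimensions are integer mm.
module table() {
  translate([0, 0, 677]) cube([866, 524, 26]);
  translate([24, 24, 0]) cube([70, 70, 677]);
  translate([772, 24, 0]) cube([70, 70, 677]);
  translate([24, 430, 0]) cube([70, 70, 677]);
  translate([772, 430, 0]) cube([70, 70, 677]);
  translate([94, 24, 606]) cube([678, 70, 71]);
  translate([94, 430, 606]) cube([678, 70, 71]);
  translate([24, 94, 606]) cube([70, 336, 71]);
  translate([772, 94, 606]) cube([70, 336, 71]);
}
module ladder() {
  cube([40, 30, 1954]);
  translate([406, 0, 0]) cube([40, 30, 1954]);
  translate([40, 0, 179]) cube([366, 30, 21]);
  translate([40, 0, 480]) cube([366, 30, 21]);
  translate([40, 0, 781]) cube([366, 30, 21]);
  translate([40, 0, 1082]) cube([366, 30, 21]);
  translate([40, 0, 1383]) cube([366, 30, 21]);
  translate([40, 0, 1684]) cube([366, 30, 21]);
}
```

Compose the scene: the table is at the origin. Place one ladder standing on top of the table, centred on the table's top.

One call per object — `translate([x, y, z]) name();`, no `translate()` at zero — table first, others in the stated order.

table();
translate([210, 247, 703]) ladder();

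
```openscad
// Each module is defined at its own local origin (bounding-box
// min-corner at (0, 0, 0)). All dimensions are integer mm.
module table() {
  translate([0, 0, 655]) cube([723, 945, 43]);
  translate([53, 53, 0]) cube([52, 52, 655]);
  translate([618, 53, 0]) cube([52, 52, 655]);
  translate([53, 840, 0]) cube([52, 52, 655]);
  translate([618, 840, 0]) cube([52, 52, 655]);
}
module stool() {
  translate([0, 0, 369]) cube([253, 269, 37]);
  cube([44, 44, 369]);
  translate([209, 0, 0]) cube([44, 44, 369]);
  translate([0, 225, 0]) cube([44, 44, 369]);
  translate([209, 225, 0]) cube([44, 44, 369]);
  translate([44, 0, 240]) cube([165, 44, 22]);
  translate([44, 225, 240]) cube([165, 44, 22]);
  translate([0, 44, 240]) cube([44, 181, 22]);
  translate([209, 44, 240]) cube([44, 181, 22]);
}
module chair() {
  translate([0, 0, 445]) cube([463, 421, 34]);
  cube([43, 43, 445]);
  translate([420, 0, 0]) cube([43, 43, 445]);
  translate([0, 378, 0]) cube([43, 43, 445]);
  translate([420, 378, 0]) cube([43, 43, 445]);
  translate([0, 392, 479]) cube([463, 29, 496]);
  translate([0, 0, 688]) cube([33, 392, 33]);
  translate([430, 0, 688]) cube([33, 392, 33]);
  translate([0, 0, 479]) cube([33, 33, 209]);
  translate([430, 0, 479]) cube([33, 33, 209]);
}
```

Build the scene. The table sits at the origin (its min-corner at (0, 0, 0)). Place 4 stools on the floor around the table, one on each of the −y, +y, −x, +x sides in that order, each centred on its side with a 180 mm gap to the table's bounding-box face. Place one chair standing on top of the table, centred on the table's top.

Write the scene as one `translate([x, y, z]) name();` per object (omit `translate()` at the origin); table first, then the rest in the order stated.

table();
translate([235, -449, 0]) stool();
translate([235, 1125, 0]) stool();
translate([-433, 338, 0]) stool();
translate([903, 338, 0]) stool();
translate([130, 262, 698]) chair();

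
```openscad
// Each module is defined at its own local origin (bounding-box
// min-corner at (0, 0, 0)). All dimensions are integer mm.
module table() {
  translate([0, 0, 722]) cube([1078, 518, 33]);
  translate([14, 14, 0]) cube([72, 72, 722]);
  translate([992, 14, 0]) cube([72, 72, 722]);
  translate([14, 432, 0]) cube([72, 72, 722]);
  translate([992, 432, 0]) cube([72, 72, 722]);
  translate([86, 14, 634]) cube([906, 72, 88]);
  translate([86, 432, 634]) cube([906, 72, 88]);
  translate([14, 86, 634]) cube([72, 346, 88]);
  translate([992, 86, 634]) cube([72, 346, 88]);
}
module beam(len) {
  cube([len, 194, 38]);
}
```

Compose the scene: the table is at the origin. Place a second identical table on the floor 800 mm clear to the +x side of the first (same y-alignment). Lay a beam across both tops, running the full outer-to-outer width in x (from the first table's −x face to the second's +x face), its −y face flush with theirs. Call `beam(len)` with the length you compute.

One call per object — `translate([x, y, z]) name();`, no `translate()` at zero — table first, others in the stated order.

table();
translate([1878, 0, 0]) table();
translate([0, 0, 755]) beam(2956);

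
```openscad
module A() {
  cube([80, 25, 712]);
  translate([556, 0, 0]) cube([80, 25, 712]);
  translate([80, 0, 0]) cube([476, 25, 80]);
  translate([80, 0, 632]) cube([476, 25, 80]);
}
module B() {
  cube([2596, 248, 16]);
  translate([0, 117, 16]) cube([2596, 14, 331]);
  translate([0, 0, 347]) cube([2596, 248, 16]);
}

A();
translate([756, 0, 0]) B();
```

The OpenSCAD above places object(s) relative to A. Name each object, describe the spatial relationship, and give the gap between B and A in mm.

The I-beam's nearest face is 120 mm from the picture frame's +x face.

A is a picture frame. B is an I-beam. The I-beam is on the floor beside the picture frame on its +x side. The gap between the I-beam and the picture frame is 120 mm.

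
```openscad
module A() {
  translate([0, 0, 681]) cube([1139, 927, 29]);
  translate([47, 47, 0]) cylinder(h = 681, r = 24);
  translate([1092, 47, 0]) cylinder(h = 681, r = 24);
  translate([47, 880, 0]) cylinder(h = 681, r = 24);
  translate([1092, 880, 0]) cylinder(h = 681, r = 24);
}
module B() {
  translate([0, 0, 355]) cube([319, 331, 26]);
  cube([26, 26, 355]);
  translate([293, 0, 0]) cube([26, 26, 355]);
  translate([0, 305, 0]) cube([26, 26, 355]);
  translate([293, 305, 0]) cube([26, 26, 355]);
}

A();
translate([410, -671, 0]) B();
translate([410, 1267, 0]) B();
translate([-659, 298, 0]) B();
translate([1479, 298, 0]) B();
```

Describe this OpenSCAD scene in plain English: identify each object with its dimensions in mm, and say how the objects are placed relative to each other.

A is a rectangular dining table. The top is 1139×927×29 mm with its upper surface at z = 710 mm. It stands on four round legs of 48 mm diameter, each leg's bounding box inset 23 mm from the nearest pair of top edges, running from the floor to the underside of the top.

B is a four-legged stool. The seat is 319×331 mm, 26 mm thick, top at z = 381 mm. It stands on four square legs, each 26×26 mm in cross-section, from z = 0 to the seat underside, each flush with a corner of the seat.

Four stools sit around the table at the −y, +y, −x, +x sides.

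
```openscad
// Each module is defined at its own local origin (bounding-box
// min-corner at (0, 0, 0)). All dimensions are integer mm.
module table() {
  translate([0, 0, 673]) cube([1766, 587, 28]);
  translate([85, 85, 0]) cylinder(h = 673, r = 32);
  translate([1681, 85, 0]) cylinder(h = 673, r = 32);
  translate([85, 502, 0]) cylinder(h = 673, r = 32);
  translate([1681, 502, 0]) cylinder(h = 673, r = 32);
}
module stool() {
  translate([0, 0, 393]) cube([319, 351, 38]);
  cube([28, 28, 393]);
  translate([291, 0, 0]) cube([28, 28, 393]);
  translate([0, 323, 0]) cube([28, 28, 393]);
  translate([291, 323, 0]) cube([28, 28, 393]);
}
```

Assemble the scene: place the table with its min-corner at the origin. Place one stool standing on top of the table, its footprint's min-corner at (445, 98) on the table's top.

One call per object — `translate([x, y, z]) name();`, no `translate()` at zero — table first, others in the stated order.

table();
translate([445, 98, 701]) stool();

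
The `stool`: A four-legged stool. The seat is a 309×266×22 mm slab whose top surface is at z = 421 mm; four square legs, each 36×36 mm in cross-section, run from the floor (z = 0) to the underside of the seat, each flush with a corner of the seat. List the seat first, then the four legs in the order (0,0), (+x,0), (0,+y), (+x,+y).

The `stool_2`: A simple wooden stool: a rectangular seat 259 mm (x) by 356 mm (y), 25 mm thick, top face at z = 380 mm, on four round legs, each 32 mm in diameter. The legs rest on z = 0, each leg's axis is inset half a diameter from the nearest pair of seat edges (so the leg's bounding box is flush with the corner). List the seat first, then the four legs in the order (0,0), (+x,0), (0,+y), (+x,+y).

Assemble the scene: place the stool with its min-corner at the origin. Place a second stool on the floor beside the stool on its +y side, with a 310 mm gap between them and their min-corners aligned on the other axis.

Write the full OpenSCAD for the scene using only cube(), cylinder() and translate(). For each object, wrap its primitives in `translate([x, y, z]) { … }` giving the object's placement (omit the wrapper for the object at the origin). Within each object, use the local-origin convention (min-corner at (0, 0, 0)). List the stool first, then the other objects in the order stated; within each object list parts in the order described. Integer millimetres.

translate([0, 0, 399]) cube([309, 266, 22]);
cube([36, 36, 399]);
translate([273, 0, 0]) cube([36, 36, 399]);
translate([0, 230, 0]) cube([36, 36, 399]);
translate([273, 230, 0]) cube([36, 36, 399]);
translate([0, 576, 0]) {
  translate([0, 0, 355]) cube([259, 356, 25]);
  translate([16, 16, 0]) cylinder(h = 355, r = 16);
  translate([243, 16, 0]) cylinder(h = 355, r = 16);
  translate([16, 340, 0]) cylinder(h = 355, r = 16);
  translate([243, 340, 0]) cylinder(h = 355, r = 16);
}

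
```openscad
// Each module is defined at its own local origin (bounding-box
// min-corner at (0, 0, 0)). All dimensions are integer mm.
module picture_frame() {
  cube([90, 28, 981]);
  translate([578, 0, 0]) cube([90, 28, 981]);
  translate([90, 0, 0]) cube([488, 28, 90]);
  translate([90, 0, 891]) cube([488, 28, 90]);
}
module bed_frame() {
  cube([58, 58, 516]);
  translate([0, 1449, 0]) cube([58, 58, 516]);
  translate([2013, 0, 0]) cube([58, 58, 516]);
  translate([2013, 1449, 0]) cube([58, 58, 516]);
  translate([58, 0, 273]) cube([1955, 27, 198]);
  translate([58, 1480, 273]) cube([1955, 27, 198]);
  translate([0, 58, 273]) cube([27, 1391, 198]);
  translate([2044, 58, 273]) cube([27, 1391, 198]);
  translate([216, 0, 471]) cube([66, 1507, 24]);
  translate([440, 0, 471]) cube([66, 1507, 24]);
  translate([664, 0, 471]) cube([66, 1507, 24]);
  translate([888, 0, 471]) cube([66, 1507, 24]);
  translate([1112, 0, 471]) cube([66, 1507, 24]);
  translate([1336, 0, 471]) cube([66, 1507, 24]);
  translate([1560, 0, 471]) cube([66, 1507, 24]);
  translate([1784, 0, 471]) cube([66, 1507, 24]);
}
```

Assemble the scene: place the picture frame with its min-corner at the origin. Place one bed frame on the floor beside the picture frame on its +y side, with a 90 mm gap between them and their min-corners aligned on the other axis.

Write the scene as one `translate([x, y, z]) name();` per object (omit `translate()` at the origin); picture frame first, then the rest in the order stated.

picture_frame();
translate([0, 118, 0]) bed_frame();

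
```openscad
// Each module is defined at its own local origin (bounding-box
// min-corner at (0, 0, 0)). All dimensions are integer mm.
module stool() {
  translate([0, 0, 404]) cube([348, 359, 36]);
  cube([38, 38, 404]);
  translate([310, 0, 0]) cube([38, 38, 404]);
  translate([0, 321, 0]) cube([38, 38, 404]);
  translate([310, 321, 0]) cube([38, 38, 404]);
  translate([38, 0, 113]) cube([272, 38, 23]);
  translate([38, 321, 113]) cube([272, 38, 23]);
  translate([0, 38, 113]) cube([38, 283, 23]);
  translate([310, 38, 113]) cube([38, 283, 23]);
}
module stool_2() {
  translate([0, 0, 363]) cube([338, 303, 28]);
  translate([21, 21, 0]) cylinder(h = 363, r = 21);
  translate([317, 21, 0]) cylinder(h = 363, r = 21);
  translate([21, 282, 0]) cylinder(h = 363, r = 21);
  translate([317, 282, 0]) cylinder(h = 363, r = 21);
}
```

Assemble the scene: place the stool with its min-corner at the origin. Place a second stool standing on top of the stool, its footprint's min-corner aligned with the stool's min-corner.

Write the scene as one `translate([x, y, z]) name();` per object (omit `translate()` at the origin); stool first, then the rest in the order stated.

stool();
translate([0, 0, 440]) stool_2();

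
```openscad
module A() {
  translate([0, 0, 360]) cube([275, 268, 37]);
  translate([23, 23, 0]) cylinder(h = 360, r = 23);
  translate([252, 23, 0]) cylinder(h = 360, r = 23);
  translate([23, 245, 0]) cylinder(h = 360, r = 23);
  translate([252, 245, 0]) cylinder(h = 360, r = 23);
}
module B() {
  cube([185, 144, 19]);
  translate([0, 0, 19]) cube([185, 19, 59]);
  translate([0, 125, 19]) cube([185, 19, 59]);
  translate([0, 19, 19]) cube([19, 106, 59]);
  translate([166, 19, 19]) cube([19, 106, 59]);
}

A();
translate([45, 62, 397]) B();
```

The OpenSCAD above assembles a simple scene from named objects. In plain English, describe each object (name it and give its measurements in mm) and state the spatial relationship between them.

A is a four-legged stool. The seat is 275×268 mm, 37 mm thick, top at z = 397 mm. It stands on four round legs, each 46 mm in diameter, from z = 0 to the seat underside, each leg's axis is inset half a diameter from the nearest pair of seat edges (so the leg's bounding box is flush with the corner).

B is an open storage box with external size 185×144×78 mm and wall thickness 19 mm (the base is also 19 mm thick). The base covers the whole footprint; the four walls stand on the base, with the y-facing walls full-width and the x-facing walls fitting between their inner faces.

The open box is on top of the stool, centred.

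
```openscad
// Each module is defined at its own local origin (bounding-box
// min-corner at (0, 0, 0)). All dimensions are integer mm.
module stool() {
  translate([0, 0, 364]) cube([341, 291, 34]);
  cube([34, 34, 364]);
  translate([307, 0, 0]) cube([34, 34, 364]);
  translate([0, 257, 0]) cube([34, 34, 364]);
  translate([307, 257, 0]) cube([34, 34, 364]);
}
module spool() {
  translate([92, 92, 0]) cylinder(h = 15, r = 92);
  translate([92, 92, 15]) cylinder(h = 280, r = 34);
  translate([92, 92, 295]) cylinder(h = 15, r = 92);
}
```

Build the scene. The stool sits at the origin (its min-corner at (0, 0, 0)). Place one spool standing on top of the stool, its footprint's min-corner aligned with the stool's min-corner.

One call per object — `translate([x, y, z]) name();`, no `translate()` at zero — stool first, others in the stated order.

stool();
translate([0, 0, 398]) spool();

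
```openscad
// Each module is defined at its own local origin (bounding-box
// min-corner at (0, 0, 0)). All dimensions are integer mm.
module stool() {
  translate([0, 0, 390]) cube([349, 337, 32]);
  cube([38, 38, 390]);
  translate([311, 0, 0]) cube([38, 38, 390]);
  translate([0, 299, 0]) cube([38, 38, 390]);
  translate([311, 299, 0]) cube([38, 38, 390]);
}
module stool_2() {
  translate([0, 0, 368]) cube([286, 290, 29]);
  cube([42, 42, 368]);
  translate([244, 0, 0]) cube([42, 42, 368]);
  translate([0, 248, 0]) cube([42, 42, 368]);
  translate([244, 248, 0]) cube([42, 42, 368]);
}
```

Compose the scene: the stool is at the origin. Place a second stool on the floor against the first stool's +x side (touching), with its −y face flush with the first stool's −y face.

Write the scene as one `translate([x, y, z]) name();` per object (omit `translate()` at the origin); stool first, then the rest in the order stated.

stool();
translate([349, 0, 0]) stool_2();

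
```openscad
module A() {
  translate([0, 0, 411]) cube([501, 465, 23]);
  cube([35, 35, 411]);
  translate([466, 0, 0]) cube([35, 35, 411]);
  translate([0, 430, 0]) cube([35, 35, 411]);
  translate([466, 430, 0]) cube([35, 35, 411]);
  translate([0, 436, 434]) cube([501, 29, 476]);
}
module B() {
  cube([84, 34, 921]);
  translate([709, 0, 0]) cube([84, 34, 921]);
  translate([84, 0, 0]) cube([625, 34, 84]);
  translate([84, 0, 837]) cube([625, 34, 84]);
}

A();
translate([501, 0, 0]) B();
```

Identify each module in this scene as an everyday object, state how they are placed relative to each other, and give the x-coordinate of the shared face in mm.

A is a chair. B is a picture frame. The picture frame is against the chair's +x side, with their −y faces flush. The x-coordinate of the shared face is 501 mm.

The chair's +x face and the picture frame's −x face are both at x = 501 mm.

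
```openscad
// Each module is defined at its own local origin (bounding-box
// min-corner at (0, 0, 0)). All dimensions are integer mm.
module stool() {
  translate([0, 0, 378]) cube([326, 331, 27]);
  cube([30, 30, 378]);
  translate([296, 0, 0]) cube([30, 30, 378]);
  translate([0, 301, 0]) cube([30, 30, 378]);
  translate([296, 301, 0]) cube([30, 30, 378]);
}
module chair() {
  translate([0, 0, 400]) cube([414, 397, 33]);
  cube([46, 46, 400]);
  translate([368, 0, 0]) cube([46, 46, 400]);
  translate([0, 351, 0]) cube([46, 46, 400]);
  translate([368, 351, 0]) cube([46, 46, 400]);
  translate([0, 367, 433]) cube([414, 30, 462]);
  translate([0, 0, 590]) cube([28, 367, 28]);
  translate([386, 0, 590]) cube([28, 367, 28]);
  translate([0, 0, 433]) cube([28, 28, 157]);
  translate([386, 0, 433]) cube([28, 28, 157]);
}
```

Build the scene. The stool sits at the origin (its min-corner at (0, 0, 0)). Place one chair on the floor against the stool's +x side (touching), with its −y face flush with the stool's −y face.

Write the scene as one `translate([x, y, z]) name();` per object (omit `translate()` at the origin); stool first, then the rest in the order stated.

stool();
translate([326, 0, 0]) chair();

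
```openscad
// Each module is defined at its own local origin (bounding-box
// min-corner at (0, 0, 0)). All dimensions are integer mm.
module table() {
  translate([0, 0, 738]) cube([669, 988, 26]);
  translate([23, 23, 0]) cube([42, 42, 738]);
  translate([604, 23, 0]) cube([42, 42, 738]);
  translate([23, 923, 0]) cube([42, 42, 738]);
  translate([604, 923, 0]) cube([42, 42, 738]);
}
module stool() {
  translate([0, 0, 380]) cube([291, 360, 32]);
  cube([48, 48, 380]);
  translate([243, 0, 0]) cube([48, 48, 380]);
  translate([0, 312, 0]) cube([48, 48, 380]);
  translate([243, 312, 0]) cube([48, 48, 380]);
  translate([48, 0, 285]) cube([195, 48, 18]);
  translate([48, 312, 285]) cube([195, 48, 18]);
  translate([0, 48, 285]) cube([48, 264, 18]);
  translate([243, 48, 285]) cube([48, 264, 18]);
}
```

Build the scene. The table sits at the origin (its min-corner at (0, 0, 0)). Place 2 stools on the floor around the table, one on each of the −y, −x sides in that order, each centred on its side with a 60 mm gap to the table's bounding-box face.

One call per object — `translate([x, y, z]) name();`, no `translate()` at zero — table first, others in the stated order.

table();
translate([189, -420, 0]) stool();
translate([-351, 314, 0]) stool();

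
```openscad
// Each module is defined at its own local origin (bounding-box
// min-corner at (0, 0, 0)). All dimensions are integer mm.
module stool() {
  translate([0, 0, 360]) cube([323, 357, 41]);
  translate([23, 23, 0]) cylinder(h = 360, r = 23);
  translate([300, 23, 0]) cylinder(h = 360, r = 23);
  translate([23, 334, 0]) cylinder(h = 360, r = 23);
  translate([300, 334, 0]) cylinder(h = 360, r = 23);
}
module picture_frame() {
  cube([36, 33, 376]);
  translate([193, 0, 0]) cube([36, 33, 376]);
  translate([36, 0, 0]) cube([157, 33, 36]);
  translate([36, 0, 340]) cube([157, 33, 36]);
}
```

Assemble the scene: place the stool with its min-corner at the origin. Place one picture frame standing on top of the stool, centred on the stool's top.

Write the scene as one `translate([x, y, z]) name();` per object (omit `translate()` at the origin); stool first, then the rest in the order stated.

stool();
translate([47, 162, 401]) picture_frame();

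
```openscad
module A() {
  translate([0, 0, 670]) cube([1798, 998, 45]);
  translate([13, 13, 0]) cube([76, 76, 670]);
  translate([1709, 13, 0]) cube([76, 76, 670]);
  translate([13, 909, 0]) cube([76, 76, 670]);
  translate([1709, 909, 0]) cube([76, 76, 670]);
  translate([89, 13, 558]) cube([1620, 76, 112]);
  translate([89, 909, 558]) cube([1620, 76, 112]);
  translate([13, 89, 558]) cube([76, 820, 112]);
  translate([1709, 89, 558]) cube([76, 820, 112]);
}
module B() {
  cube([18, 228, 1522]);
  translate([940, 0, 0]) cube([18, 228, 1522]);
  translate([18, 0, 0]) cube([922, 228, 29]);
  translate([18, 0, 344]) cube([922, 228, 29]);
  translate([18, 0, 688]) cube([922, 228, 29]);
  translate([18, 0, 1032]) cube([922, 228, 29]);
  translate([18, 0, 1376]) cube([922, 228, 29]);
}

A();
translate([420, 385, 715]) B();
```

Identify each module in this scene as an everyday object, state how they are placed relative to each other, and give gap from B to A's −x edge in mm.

A is a table. B is a bookshelf. The bookshelf is on top of the table, centred. The gap from the bookshelf to the table's −x edge is 420 mm.

The bookshelf's min-x is at 420; the table's min-x is 0; gap = 420 mm.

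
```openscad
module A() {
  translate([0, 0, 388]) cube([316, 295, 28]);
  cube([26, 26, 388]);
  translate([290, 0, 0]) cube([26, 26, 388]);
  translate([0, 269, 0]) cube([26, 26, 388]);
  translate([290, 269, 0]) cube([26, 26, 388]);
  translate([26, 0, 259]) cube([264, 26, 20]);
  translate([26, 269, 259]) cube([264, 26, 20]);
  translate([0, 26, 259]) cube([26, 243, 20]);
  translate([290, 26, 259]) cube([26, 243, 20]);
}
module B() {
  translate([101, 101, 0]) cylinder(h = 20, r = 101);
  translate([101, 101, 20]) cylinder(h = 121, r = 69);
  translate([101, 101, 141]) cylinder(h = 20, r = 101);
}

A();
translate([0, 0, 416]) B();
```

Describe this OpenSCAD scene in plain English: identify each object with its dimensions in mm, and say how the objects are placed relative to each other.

A is a four-legged stool. The seat is 316×295 mm, 28 mm thick, top at z = 416 mm. It stands on four square legs, each 26×26 mm in cross-section, from z = 0 to the seat underside, each flush with a corner of the seat. Four stretchers, 26 mm wide and 20 mm tall, connect adjacent legs with their undersides at z = 259 mm, each running between the inner faces of the legs it joins and aligned with the legs' outer faces on the other axis.

B is a spool: two coaxial disc flanges of radius 101 mm and thickness 20 mm, joined by a core cylinder of radius 69 mm and height 121 mm. The lower flange rests on z = 0 and the three cylinders share a vertical axis.

The spool is on top of the stool.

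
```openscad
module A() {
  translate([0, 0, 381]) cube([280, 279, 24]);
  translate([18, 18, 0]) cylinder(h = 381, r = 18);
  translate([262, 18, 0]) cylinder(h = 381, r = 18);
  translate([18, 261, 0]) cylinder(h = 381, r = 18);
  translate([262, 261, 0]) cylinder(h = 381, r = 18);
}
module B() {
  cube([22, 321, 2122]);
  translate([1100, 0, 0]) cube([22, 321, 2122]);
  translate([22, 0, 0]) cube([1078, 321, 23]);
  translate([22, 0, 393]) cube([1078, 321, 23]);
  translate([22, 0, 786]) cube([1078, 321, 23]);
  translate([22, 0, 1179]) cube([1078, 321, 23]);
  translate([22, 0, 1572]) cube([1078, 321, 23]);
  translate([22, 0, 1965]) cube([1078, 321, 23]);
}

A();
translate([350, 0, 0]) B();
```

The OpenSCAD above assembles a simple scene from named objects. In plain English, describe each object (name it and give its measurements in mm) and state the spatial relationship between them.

A is a four-legged stool. The seat is 280×279 mm, 24 mm thick, top at z = 405 mm. It stands on four round legs, each 36 mm in diameter, from z = 0 to the seat underside, each leg's axis is inset half a diameter from the nearest pair of seat edges (so the leg's bounding box is flush with the corner).

B is an open bookshelf. Two side panels, each 22 mm thick, 321 mm deep and 2122 mm tall, stand 1122 mm apart (outside-to-outside). Between them sit 6 shelves, each 23 mm thick and 321 mm deep, spanning the full gap between the sides. The bottom shelf rests on the floor (its underside at z = 0) and the clear gap between one shelf's top and the next shelf's underside is 370 mm.

The bookshelf is on the floor beside the stool on its +x side.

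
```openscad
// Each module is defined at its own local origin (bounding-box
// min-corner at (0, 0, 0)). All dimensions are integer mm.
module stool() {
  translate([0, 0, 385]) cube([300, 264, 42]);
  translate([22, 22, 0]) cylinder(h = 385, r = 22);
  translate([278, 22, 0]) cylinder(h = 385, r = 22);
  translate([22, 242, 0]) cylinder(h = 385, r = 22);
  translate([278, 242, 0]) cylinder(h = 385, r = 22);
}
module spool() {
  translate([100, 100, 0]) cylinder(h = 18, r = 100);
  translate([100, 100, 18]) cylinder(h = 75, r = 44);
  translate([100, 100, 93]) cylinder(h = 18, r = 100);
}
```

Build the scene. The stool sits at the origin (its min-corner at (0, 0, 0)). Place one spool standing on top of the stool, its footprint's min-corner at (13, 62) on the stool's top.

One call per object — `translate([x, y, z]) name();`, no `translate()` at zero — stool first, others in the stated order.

stool();
translate([13, 62, 427]) spool();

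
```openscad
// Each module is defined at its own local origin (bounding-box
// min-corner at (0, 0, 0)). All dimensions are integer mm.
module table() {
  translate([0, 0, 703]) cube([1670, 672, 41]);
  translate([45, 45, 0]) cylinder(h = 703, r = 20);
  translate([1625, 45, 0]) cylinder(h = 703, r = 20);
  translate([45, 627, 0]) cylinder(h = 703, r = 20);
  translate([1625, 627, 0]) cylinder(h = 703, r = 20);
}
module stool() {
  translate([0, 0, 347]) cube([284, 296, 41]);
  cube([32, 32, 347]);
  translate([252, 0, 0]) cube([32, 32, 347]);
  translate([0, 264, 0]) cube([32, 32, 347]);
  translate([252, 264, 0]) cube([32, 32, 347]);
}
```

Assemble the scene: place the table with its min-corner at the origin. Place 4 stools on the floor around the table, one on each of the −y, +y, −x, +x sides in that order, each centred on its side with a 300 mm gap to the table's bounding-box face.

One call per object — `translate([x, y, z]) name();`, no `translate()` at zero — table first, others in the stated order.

table();
translate([693, -596, 0]) stool();
translate([693, 972, 0]) stool();
translate([-584, 188, 0]) stool();
translate([1970, 188, 0]) stool();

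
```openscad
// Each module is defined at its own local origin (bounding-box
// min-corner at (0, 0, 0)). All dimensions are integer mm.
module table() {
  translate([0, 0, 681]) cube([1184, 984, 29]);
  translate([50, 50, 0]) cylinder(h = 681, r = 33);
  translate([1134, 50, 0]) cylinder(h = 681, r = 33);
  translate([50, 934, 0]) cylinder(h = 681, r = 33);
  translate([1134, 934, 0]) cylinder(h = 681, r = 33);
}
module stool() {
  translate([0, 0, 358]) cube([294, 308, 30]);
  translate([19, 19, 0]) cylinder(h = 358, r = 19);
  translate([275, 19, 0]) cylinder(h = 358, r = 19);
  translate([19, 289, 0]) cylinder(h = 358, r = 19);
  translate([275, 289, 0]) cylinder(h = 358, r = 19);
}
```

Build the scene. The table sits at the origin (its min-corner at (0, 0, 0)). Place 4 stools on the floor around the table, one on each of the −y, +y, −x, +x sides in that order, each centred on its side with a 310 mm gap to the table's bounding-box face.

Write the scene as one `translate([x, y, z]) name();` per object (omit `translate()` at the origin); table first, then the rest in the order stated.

table();
translate([445, -618, 0]) stool();
translate([445, 1294, 0]) stool();
translate([-604, 338, 0]) stool();
translate([1494, 338, 0]) stool();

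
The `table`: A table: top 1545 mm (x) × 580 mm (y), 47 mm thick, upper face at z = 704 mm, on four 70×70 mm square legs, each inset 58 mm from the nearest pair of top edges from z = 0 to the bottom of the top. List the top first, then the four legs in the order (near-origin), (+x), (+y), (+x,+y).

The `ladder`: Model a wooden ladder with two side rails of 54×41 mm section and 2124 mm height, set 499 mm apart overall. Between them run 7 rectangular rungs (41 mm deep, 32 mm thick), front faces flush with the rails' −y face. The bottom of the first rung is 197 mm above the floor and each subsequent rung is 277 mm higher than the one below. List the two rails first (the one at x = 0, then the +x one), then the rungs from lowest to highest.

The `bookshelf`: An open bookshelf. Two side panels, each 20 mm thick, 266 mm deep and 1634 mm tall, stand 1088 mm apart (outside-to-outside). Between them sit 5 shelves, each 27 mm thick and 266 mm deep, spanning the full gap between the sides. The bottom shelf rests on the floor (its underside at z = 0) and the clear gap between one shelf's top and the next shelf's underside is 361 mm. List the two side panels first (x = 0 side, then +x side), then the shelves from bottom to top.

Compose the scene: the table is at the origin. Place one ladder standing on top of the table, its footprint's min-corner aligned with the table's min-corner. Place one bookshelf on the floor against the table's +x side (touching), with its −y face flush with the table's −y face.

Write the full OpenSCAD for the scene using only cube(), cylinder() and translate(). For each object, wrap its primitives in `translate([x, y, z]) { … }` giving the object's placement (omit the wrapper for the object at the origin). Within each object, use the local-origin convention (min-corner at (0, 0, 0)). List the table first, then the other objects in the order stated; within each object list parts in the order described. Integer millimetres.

translate([0, 0, 657]) cube([1545, 580, 47]);
translate([58, 58, 0]) cube([70, 70, 657]);
translate([1417, 58, 0]) cube([70, 70, 657]);
translate([58, 452, 0]) cube([70, 70, 657]);
translate([1417, 452, 0]) cube([70, 70, 657]);
translate([0, 0, 704]) {
  cube([54, 41, 2124]);
  translate([445, 0, 0]) cube([54, 41, 2124]);
  translate([54, 0, 197]) cube([391, 41, 32]);
  translate([54, 0, 474]) cube([391, 41, 32]);
  translate([54, 0, 751]) cube([391, 41, 32]);
  translate([54, 0, 1028]) cube([391, 41, 32]);
  translate([54, 0, 1305]) cube([391, 41, 32]);
  translate([54, 0, 1582]) cube([391, 41, 32]);
  translate([54, 0, 1859]) cube([391, 41, 32]);
}
translate([1545, 0, 0]) {
  cube([20, 266, 1634]);
  translate([1068, 0, 0]) cube([20, 266, 1634]);
  translate([20, 0, 0]) cube([1048, 266, 27]);
  translate([20, 0, 388]) cube([1048, 266, 27]);
  translate([20, 0, 776]) cube([1048, 266, 27]);
  translate([20, 0, 1164]) cube([1048, 266, 27]);
  translate([20, 0, 1552]) cube([1048, 266, 27]);
}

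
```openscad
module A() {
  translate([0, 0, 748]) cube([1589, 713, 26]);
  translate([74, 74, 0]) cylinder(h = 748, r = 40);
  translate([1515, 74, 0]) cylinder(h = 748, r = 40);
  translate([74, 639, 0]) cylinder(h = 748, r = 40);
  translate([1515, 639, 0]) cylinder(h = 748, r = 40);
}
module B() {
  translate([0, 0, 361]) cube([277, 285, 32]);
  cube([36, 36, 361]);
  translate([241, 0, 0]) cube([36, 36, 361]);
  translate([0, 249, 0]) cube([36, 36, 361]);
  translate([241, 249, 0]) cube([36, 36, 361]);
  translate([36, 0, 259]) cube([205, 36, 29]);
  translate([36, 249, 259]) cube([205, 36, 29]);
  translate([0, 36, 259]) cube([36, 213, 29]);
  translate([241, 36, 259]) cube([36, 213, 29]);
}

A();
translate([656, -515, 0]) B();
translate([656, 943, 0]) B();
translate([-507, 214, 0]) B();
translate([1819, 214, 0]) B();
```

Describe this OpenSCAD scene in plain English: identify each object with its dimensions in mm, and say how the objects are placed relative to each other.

A is a table with a 1589×713 mm rectangular top, 26 mm thick, top surface at z = 774 mm, supported by four round legs of 80 mm diameter, each leg's bounding box inset 34 mm from the nearest pair of top edges, running from the floor.

B is a simple wooden stool: a rectangular seat 277 mm (x) by 285 mm (y), 32 mm thick, top face at z = 393 mm, on four square legs, each 36×36 mm in cross-section. The legs rest on z = 0, each flush with a corner of the seat. Four stretchers, 36 mm wide and 29 mm tall, connect adjacent legs with their undersides at z = 259 mm, each running between the inner faces of the legs it joins and aligned with the legs' outer faces on the other axis.

Four stools sit around the table at the −y, +y, −x, +x sides.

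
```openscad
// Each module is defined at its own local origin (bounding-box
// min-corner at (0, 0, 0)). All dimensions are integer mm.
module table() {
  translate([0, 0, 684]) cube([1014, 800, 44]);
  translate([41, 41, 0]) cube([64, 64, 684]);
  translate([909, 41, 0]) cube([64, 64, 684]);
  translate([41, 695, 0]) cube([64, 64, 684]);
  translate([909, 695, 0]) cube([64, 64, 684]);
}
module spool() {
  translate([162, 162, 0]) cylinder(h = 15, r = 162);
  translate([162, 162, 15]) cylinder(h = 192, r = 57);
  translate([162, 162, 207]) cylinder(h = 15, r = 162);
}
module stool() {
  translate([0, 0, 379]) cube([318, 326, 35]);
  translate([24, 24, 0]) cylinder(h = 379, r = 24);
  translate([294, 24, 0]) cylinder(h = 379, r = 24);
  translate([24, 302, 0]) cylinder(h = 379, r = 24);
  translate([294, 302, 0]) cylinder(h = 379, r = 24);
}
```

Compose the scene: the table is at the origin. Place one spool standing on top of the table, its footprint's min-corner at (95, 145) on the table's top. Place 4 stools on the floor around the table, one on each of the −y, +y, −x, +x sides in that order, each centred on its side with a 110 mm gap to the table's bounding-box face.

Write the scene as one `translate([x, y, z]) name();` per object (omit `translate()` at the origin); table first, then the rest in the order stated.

table();
translate([95, 145, 728]) spool();
translate([348, -436, 0]) stool();
translate([348, 910, 0]) stool();
translate([-428, 237, 0]) stool();
translate([1124, 237, 0]) stool();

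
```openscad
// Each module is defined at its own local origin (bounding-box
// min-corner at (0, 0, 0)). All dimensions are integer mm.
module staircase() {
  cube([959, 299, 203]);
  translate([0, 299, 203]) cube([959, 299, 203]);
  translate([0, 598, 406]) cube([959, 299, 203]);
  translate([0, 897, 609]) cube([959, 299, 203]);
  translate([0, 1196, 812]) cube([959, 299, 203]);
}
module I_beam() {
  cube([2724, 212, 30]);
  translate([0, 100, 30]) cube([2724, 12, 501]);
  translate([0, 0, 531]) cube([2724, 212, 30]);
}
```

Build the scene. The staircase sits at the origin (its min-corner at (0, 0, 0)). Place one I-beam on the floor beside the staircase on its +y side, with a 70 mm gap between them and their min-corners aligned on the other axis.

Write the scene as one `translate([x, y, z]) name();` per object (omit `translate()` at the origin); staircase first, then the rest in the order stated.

staircase();
translate([0, 1565, 0]) I_beam();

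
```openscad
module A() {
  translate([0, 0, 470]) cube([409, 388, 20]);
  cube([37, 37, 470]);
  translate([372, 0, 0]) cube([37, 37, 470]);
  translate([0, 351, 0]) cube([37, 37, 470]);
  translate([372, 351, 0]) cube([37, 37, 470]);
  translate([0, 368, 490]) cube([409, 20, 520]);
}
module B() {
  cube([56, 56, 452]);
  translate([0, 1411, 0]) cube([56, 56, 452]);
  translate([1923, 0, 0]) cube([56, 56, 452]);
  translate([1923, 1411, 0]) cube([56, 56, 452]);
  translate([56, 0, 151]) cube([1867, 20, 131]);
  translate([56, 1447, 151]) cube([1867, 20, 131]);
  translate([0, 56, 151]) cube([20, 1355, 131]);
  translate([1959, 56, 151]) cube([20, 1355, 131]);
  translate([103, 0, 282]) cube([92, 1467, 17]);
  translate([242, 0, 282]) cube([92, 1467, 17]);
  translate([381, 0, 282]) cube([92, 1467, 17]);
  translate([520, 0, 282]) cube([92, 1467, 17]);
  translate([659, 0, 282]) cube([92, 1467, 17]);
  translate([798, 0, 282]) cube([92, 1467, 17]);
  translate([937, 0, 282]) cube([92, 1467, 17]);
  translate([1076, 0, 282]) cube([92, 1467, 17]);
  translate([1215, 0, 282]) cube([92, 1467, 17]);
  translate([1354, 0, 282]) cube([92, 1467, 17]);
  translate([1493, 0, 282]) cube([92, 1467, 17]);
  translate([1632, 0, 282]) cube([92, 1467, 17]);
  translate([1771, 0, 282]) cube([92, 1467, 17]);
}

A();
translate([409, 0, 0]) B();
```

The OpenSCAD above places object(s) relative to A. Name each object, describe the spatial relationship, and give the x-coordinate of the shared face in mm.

A is a chair. B is a bed frame. The bed frame is against the chair's +x side, with their −y faces flush. The x-coordinate of the shared face is 409 mm.

The chair's +x face and the bed frame's −x face are both at x = 409 mm.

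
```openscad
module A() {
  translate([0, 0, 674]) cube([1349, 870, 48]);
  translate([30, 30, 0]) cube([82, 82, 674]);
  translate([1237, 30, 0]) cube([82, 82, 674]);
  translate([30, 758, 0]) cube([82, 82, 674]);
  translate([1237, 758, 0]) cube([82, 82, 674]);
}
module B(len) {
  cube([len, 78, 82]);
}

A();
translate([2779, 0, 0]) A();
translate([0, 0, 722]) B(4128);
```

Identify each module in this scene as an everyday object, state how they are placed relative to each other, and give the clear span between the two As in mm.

A is a table. B is a beam. A beam spans the tops of two tables. The clear span between the two tables is 1430 mm.

Second table starts at x = 2779; first ends at x = 1349; clear span = 2779 − 1349 = 1430 mm.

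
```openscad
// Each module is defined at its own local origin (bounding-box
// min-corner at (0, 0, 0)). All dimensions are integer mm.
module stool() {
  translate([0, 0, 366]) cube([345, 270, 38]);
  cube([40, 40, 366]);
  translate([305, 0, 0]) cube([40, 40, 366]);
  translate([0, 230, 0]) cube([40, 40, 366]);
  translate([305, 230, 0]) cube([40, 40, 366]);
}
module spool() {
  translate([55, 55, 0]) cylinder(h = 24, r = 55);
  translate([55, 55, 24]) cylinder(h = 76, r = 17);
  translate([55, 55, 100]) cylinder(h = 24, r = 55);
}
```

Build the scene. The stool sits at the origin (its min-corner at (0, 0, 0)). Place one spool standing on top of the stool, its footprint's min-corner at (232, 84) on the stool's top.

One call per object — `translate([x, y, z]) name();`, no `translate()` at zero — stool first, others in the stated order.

stool();
translate([232, 84, 404]) spool();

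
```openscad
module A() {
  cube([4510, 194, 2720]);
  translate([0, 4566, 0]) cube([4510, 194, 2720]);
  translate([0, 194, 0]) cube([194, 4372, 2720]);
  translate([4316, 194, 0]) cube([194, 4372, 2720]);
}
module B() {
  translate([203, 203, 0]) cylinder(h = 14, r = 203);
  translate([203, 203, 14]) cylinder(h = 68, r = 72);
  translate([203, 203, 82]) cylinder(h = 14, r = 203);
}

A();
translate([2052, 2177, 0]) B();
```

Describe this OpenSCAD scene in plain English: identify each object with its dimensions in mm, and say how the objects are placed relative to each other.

A is the wall frame of a small rectangular building: four walls, each 2720 mm tall and 194 mm thick, enclosing a footprint 4510 mm (x) by 4760 mm (y) outside-to-outside, with no floor or roof. The front and back walls (the −y and +y sides) span the full width; the two side walls fit between them.

B is a spool: two coaxial disc flanges of radius 203 mm and thickness 14 mm, joined by a core cylinder of radius 72 mm and height 68 mm. The lower flange rests on z = 0 and the three cylinders share a vertical axis.

The spool sits inside the house frame, centred.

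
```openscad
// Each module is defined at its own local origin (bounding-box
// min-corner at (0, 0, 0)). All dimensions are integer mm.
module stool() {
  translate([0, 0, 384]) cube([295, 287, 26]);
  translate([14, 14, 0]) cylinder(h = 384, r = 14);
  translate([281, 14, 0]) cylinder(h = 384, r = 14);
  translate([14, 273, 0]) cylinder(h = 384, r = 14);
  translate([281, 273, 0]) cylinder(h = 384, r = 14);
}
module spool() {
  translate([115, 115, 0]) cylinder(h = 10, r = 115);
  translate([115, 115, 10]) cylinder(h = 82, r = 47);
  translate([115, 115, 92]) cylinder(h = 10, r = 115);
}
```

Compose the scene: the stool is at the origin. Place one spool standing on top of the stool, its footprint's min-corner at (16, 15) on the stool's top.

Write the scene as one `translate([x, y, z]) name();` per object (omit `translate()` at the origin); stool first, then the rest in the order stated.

stool();
translate([16, 15, 410]) spool();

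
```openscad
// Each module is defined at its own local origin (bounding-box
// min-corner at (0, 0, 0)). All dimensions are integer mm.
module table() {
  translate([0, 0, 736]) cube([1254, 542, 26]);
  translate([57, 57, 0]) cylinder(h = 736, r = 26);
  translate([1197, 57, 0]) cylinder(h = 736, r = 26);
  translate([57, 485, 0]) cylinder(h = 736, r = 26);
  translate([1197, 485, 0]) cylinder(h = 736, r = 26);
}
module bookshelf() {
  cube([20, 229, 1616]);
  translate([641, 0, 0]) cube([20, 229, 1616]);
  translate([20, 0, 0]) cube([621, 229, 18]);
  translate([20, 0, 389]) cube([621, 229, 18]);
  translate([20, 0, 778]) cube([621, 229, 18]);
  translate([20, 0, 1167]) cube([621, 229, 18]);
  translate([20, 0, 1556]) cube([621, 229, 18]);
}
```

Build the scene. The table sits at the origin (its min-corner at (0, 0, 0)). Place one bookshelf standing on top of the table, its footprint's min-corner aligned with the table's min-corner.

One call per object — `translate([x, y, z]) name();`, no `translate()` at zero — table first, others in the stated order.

table();
translate([0, 0, 762]) bookshelf();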